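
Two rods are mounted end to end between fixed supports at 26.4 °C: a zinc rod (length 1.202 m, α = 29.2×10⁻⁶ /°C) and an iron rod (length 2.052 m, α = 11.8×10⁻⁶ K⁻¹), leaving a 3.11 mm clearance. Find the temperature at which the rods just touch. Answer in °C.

T = 78.8 °C

Gap closes when ΔL₁ + ΔL₂ = 3.11 mm = 3.11×10⁻³ m
(α₁L₁ + α₂L₂)ΔT = g
α₁L₁ + α₂L₂ = 29.2×10⁻⁶×1.202 + 11.8×10⁻⁶×2.052 = 5.9312×10⁻⁵ m/K
ΔT = 3.11×10⁻³ / 5.9312×10⁻⁵ = 52.435 K
T = 26.4 + 52.435 = 78.835 °C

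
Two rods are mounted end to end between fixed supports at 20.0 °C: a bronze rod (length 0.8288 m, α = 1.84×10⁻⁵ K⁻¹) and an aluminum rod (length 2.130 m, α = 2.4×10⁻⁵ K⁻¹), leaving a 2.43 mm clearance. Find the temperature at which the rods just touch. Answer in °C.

Gap closes when ΔL₁ + ΔL₂ = 2.43 mm = 2.43×10⁻³ m
(α₁L₁ + α₂L₂)ΔT = g
α₁L₁ + α₂L₂ = 1.84×10⁻⁵×0.8288 + 2.4×10⁻⁵×2.130 = 6.636992×10⁻⁵ m/K
ΔT = 2.43×10⁻³ / 6.636992×10⁻⁵ = 36.613 K
T = 20.0 + 36.613 = 56.613 °C

T = 56.6 °C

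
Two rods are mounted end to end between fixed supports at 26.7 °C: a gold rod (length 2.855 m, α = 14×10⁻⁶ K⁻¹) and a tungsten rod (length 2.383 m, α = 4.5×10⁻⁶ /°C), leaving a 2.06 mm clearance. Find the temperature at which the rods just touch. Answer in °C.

T = 67.3 °C

α₁L₁ = 3.997×10⁻⁵ m/K, α₂L₂ = 1.07235×10⁻⁵ m/K → total 5.06935×10⁻⁵ m/K
ΔT = g/(α₁L₁+α₂L₂) = 2.06×10⁻³ / 5.06935×10⁻⁵ = 40.636 K
T = 26.7 + 40.636 = 67.336 °C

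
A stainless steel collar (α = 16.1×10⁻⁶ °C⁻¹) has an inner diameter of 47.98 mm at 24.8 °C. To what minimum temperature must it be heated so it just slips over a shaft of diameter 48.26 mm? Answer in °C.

Required Δd = 48.26 − 47.98 = 0.28 mm
Δd = αd₀ΔT ⇒ ΔT = Δd/(αd₀) = 0.28 / (16.1×10⁻⁶ × 47.98) = 362.47 K
T_min = 24.8 + 362.47 = 387.27 °C

T = 387 °C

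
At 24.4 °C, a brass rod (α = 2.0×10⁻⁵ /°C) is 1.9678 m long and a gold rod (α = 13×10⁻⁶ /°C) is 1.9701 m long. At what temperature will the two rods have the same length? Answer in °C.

T = 191.7 °C

L₁(1 + α₁ΔT) = L₂(1 + α₂ΔT) ⇒ ΔT = (L₂ − L₁)/(α₁L₁ − α₂L₂)
L₂ − L₁ = 1.9701 − 1.9678 = 2.30×10⁻³ m
α₁L₁ − α₂L₂ = 2.0×10⁻⁵×1.9678 − 13×10⁻⁶×1.9701 = 1.37447×10⁻⁵ m/K
ΔT = 2.30×10⁻³ / 1.37447×10⁻⁵ = 167.337 K
T = 24.4 + 167.337 = 191.737 °C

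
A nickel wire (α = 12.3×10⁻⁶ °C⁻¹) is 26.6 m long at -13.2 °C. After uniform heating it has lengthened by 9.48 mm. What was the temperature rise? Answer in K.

ΔT = 29.0 K

ΔL = αL₀ΔT ⇒ ΔT = ΔL / (αL₀)
ΔT = 9.48×10⁻³ m / (12.3×10⁻⁶ × 26.6 m) = 28.975 K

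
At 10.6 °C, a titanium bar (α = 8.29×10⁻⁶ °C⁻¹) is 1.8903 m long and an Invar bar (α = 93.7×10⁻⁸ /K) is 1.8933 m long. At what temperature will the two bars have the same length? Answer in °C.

T = 226.5 °C

Equal length when α₁L₁ΔT − α₂L₂ΔT = L₂ − L₁ = 3.00×10⁻³ m
α₁L₁ = 1.5670587×10⁻⁵, α₂L₂ = 1.7740221×10⁻⁶ → Δ(αL) = 1.38965649×10⁻⁵ m/K
ΔT = 3.00×10⁻³ / 1.38965649×10⁻⁵ = 215.881 K, so T = 10.6 + 215.881 = 226.481 °C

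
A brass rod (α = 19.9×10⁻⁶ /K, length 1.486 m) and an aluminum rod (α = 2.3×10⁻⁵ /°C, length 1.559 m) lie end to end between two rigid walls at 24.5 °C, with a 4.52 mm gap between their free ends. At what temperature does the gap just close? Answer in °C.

α₁L₁ = 2.95714×10⁻⁵ m/K, α₂L₂ = 3.5857×10⁻⁵ m/K → total 6.54284×10⁻⁵ m/K
ΔT = g/(α₁L₁+α₂L₂) = 4.52×10⁻³ / 6.54284×10⁻⁵ = 69.083 K
T = 24.5 + 69.083 = 93.583 °C

T = 93.6 °C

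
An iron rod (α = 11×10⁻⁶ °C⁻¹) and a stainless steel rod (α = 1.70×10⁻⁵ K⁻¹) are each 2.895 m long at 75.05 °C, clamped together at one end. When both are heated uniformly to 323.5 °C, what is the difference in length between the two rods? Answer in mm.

4.32 mm

ΔT = 248.45 K
iron: ΔL = 11×10⁻⁶ × 2.895 m × 248.45 = 7.9119×10⁻³ m = 7.9119 mm
stainless steel: ΔL = 1.70×10⁻⁵ × 2.895 m × 248.45 = 1.2227×10⁻² m = 12.227 mm
difference = 12.227 − 7.9119 = 4.3151 mm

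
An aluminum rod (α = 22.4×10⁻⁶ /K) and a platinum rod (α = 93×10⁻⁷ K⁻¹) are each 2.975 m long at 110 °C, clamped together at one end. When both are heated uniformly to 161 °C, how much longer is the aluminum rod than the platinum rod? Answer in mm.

ΔT = 51 K
aluminum: ΔL = 22.4×10⁻⁶ × 2.975 m × 51 = 3.3986×10⁻³ m = 3.3986 mm
platinum: ΔL = 93×10⁻⁷ × 2.975 m × 51 = 1.4110×10⁻³ m = 1.4110 mm
difference = 3.3986 − 1.4110 = 1.9876 mm

1.99 mm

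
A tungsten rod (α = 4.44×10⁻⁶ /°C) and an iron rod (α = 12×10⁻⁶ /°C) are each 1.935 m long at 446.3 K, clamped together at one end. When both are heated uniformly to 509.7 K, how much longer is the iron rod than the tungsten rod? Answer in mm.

0.927 mm

ΔT = 63.4 K
tungsten: ΔL = 4.44×10⁻⁶ × 1.935 m × 63.4 = 5.4469×10⁻⁴ m = 0.54469 mm
iron: ΔL = 12×10⁻⁶ × 1.935 m × 63.4 = 1.4721×10⁻³ m = 1.4721 mm
difference = 1.4721 − 0.54469 = 0.92741 mm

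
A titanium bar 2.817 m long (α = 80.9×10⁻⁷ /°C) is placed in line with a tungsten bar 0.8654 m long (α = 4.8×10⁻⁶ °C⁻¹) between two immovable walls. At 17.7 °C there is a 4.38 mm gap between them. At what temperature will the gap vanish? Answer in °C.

α₁L₁ = 2.278953×10⁻⁵ m/K, α₂L₂ = 4.15392×10⁻⁶ m/K → total 2.694345×10⁻⁵ m/K
ΔT = g/(α₁L₁+α₂L₂) = 4.38×10⁻³ / 2.694345×10⁻⁵ = 162.56 K
T = 17.7 + 162.56 = 180.26 °C

T = 180 °C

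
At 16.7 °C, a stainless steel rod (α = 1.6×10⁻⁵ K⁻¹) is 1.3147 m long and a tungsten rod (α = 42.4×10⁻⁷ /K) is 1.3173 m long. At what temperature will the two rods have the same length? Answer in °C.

T = 185.0 °C

Equal length when α₁L₁ΔT − α₂L₂ΔT = L₂ − L₁ = 2.60×10⁻³ m
α₁L₁ = 2.10352×10⁻⁵, α₂L₂ = 5.585352×10⁻⁶ → Δ(αL) = 1.5449848×10⁻⁵ m/K
ΔT = 2.60×10⁻³ / 1.5449848×10⁻⁵ = 168.286 K, so T = 16.7 + 168.286 = 184.986 °C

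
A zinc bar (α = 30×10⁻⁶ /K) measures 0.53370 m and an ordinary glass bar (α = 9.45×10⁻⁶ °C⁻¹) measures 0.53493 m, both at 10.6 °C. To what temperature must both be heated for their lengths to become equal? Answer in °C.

Equal length when α₁L₁ΔT − α₂L₂ΔT = L₂ − L₁ = 1.23×10⁻³ m
α₁L₁ = 1.6011×10⁻⁵, α₂L₂ = 5.0550885×10⁻⁶ → Δ(αL) = 1.09559115×10⁻⁵ m/K
ΔT = 1.23×10⁻³ / 1.09559115×10⁻⁵ = 112.268 K, so T = 10.6 + 112.268 = 122.868 °C

T = 122.9 °C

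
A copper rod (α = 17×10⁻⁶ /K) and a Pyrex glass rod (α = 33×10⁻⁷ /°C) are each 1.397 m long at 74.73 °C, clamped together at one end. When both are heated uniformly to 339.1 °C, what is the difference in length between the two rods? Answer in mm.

ΔT = 264.37 K
copper: ΔL = 17×10⁻⁶ × 1.397 m × 264.37 = 6.2785×10⁻³ m = 6.2785 mm
Pyrex glass: ΔL = 33×10⁻⁷ × 1.397 m × 264.37 = 1.2188×10⁻³ m = 1.2188 mm
difference = 6.2785 − 1.2188 = 5.0597 mm

5.06 mm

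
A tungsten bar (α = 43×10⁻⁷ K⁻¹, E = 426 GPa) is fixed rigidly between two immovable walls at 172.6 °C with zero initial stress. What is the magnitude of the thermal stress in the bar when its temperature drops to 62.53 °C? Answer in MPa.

σ = 202 MPa

Fully constrained: the free strain ε = αΔT is blocked, so σ = Eε = EαΔT.
|ΔT| = 110.07 K
σ = 426×10⁹ × 43×10⁻⁷ × 110.07 = 2.02×10⁸ Pa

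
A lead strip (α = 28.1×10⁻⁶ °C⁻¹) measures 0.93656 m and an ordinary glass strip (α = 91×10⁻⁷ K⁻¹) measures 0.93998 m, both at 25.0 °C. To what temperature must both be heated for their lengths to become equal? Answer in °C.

T = 217.5 °C

L₁(1 + α₁ΔT) = L₂(1 + α₂ΔT) ⇒ ΔT = (L₂ − L₁)/(α₁L₁ − α₂L₂)
L₂ − L₁ = 0.93998 − 0.93656 = 3.42×10⁻³ m
α₁L₁ − α₂L₂ = 28.1×10⁻⁶×0.93656 − 91×10⁻⁷×0.93998 = 1.7763518×10⁻⁵ m/K
ΔT = 3.42×10⁻³ / 1.7763518×10⁻⁵ = 192.529 K
T = 25.0 + 192.529 = 217.529 °C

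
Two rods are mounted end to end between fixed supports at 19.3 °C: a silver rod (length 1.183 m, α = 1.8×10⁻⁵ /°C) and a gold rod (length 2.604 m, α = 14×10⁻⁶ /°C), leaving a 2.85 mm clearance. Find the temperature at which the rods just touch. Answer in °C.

α₁L₁ = 2.1294×10⁻⁵ m/K, α₂L₂ = 3.6456×10⁻⁵ m/K → total 5.775×10⁻⁵ m/K
ΔT = g/(α₁L₁+α₂L₂) = 2.85×10⁻³ / 5.775×10⁻⁵ = 49.351 K
T = 19.3 + 49.351 = 68.651 °C

T = 68.7 °C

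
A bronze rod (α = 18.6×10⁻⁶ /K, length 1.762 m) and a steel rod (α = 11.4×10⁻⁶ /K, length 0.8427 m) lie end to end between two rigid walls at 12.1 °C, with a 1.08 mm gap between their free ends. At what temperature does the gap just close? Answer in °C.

Gap closes when ΔL₁ + ΔL₂ = 1.08 mm = 1.08×10⁻³ m
(α₁L₁ + α₂L₂)ΔT = g
α₁L₁ + α₂L₂ = 18.6×10⁻⁶×1.762 + 11.4×10⁻⁶×0.8427 = 4.237998×10⁻⁵ m/K
ΔT = 1.08×10⁻³ / 4.237998×10⁻⁵ = 25.484 K
T = 12.1 + 25.484 = 37.584 °C

T = 37.6 °C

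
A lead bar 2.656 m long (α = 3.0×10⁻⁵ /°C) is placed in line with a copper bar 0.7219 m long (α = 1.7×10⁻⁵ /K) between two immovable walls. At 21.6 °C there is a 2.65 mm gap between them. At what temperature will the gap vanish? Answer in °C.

T = 50.4 °C

α₁L₁ = 7.968×10⁻⁵ m/K, α₂L₂ = 1.22723×10⁻⁵ m/K → total 9.19523×10⁻⁵ m/K
ΔT = g/(α₁L₁+α₂L₂) = 2.65×10⁻³ / 9.19523×10⁻⁵ = 28.819 K
T = 21.6 + 28.819 = 50.419 °C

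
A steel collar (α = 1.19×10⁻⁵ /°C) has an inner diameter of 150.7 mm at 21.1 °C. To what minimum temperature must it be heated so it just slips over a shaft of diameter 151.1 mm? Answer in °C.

Required Δd = 151.1 − 150.7 = 0.4 mm
Δd = αd₀ΔT ⇒ ΔT = Δd/(αd₀) = 0.4 / (1.19×10⁻⁵ × 150.7) = 223.05 K
T_min = 21.1 + 223.05 = 244.15 °C

T = 244 °C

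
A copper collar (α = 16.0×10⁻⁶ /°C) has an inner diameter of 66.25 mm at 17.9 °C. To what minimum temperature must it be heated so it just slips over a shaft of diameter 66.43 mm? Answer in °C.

T = 188 °C

Required Δd = 66.43 − 66.25 = 0.18 mm
Δd = αd₀ΔT ⇒ ΔT = Δd/(αd₀) = 0.18 / (16.0×10⁻⁶ × 66.25) = 169.81 K
T_min = 17.9 + 169.81 = 187.71 °C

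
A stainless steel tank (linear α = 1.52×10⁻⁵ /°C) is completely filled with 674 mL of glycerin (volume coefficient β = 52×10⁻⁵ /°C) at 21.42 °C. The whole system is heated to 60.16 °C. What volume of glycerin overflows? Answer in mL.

12.4 mL

The tank also expands: β_container ≈ 3α = 4.56×10⁻⁵ /K
Net overflow = V₀(β_liq − 3α_cont)ΔT
β − 3α = 5.20×10⁻⁴ − 4.56×10⁻⁵ = 4.744×10⁻⁴ /K; ΔT = 38.74 K
ΔV = 674 × 4.744×10⁻⁴ × 38.74 = 12.4 mL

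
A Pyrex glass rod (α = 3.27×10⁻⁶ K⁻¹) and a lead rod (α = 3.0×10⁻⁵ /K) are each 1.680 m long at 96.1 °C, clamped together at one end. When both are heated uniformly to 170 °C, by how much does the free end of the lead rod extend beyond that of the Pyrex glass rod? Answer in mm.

3.32 mm

ΔT = 73.9 K
Pyrex glass: ΔL = 3.27×10⁻⁶ × 1.680 m × 73.9 = 4.0598×10⁻⁴ m = 0.40598 mm
lead: ΔL = 3.0×10⁻⁵ × 1.680 m × 73.9 = 3.7246×10⁻³ m = 3.7246 mm
difference = 3.7246 − 0.40598 = 3.31862 mm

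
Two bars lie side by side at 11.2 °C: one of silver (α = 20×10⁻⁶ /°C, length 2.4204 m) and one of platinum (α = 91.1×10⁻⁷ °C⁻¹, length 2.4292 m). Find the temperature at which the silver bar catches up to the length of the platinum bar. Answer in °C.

L₁(1 + α₁ΔT) = L₂(1 + α₂ΔT) ⇒ ΔT = (L₂ − L₁)/(α₁L₁ − α₂L₂)
L₂ − L₁ = 2.4292 − 2.4204 = 8.80×10⁻³ m
α₁L₁ − α₂L₂ = 20×10⁻⁶×2.4204 − 91.1×10⁻⁷×2.4292 = 2.6277988×10⁻⁵ m/K
ΔT = 8.80×10⁻³ / 2.6277988×10⁻⁵ = 334.881 K
T = 11.2 + 334.881 = 346.081 °C

T = 346.1 °C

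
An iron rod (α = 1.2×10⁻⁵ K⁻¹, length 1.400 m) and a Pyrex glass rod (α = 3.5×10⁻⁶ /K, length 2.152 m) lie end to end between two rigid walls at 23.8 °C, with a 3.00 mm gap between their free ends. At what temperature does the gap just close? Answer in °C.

Gap closes when ΔL₁ + ΔL₂ = 3.00 mm = 3.00×10⁻³ m
(α₁L₁ + α₂L₂)ΔT = g
α₁L₁ + α₂L₂ = 1.2×10⁻⁵×1.400 + 3.5×10⁻⁶×2.152 = 2.4332×10⁻⁵ m/K
ΔT = 3.00×10⁻³ / 2.4332×10⁻⁵ = 123.29 K
T = 23.8 + 123.29 = 147.09 °C

T = 147 °C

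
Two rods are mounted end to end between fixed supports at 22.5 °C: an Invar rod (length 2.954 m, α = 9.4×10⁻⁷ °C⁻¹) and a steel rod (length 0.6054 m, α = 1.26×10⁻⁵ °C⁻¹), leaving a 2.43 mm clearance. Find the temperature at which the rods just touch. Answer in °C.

α₁L₁ = 2.77676×10⁻⁶ m/K, α₂L₂ = 7.62804×10⁻⁶ m/K → total 1.04048×10⁻⁵ m/K
ΔT = g/(α₁L₁+α₂L₂) = 2.43×10⁻³ / 1.04048×10⁻⁵ = 233.55 K
T = 22.5 + 233.55 = 256.05 °C

T = 256 °C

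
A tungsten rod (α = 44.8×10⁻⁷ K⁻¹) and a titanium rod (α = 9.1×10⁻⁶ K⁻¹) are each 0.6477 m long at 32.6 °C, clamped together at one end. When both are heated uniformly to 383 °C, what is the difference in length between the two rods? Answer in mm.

ΔT = 350.4 K
tungsten: ΔL = 44.8×10⁻⁷ × 0.6477 m × 350.4 = 1.0168×10⁻³ m = 1.0168 mm
titanium: ΔL = 9.1×10⁻⁶ × 0.6477 m × 350.4 = 2.0653×10⁻³ m = 2.0653 mm
difference = 2.0653 − 1.0168 = 1.0485 mm

1.05 mm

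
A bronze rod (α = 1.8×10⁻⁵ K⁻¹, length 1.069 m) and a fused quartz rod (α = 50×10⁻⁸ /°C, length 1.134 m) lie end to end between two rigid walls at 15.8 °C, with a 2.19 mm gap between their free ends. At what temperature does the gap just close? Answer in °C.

T = 126 °C

α₁L₁ = 1.9242×10⁻⁵ m/K, α₂L₂ = 5.670×10⁻⁷ m/K → total 1.9809×10⁻⁵ m/K
ΔT = g/(α₁L₁+α₂L₂) = 2.19×10⁻³ / 1.9809×10⁻⁵ = 110.56 K
T = 15.8 + 110.56 = 126.36 °C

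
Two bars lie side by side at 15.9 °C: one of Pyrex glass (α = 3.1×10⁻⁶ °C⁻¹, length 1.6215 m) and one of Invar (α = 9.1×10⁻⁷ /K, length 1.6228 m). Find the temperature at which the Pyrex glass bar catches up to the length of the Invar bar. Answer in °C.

Equal length when α₁L₁ΔT − α₂L₂ΔT = L₂ − L₁ = 1.30×10⁻³ m
α₁L₁ = 5.02665×10⁻⁶, α₂L₂ = 1.476748×10⁻⁶ → Δ(αL) = 3.549902×10⁻⁶ m/K
ΔT = 1.30×10⁻³ / 3.549902×10⁻⁶ = 366.207 K, so T = 15.9 + 366.207 = 382.107 °C

T = 382.1 °C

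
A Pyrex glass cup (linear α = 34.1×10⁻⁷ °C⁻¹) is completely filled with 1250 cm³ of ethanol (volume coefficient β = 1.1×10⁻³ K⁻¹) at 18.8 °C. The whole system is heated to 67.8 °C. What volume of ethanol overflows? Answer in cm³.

66.7 cm³

The cup also expands: β_container ≈ 3α = 1.023×10⁻⁵ /K
Net overflow = V₀(β_liq − 3α_cont)ΔT
β − 3α = 1.10×10⁻³ − 1.023×10⁻⁵ = 1.08977×10⁻³ /K; ΔT = 49.0 K
ΔV = 1250 × 1.08977×10⁻³ × 49.0 = 66.7 cm³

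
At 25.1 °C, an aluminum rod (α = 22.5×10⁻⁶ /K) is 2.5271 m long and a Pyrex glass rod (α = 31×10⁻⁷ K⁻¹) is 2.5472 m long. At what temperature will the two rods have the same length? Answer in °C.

T = 435.6 °C

L₁(1 + α₁ΔT) = L₂(1 + α₂ΔT) ⇒ ΔT = (L₂ − L₁)/(α₁L₁ − α₂L₂)
L₂ − L₁ = 2.5472 − 2.5271 = 2.01×10⁻² m
α₁L₁ − α₂L₂ = 22.5×10⁻⁶×2.5271 − 31×10⁻⁷×2.5472 = 4.896343×10⁻⁵ m/K
ΔT = 2.01×10⁻² / 4.896343×10⁻⁵ = 410.510 K
T = 25.1 + 410.510 = 435.610 °C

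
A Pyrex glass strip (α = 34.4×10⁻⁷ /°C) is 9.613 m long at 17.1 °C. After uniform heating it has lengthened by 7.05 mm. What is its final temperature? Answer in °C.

T = 230 °C

ΔL = αL₀ΔT ⇒ ΔT = ΔL / (αL₀)
ΔT = 7.05×10⁻³ m / (34.4×10⁻⁷ × 9.613 m) = 213.19 K
T = 17.1 + 213.19 = 230.29 °C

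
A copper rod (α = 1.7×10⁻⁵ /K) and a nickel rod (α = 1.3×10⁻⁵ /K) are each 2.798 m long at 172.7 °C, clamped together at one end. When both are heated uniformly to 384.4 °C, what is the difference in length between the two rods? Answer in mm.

2.37 mm

ΔT = 211.7 K
copper: ΔL = 1.7×10⁻⁵ × 2.798 m × 211.7 = 1.0070×10⁻² m = 10.070 mm
nickel: ΔL = 1.3×10⁻⁵ × 2.798 m × 211.7 = 7.7004×10⁻³ m = 7.7004 mm
difference = 10.070 − 7.7004 = 2.3696 mm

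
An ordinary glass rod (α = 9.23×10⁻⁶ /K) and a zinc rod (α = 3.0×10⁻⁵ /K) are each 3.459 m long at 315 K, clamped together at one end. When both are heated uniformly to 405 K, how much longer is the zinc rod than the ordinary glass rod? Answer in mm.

ΔT = 90 K
ordinary glass: ΔL = 9.23×10⁻⁶ × 3.459 m × 90 = 2.8734×10⁻³ m = 2.8734 mm
zinc: ΔL = 3.0×10⁻⁵ × 3.459 m × 90 = 9.3393×10⁻³ m = 9.3393 mm
difference = 9.3393 − 2.8734 = 6.4659 mm

6.47 mm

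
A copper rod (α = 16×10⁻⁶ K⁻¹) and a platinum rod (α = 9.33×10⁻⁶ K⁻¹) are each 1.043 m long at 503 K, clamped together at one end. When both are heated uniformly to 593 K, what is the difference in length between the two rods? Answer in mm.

0.626 mm

ΔT = 90 K
copper: ΔL = 16×10⁻⁶ × 1.043 m × 90 = 1.5019×10⁻³ m = 1.5019 mm
platinum: ΔL = 9.33×10⁻⁶ × 1.043 m × 90 = 8.7581×10⁻⁴ m = 0.87581 mm
difference = 1.5019 − 0.87581 = 0.62609 mm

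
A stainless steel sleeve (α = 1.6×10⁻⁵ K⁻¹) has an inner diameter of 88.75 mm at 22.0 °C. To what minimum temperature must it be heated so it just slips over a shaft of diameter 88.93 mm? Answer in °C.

T = 149 °C

Required Δd = 88.93 − 88.75 = 0.18 mm
Δd = αd₀ΔT ⇒ ΔT = Δd/(αd₀) = 0.18 / (1.6×10⁻⁵ × 88.75) = 126.76 K
T_min = 22.0 + 126.76 = 148.76 °C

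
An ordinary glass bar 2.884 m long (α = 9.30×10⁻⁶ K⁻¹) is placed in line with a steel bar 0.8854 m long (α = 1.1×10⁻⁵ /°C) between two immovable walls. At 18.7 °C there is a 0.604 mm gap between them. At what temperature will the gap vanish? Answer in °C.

T = 35.2 °C

α₁L₁ = 2.68212×10⁻⁵ m/K, α₂L₂ = 9.7394×10⁻⁶ m/K → total 3.65606×10⁻⁵ m/K
ΔT = g/(α₁L₁+α₂L₂) = 6.04×10⁻⁴ / 3.65606×10⁻⁵ = 16.521 K
T = 18.7 + 16.521 = 35.221 °C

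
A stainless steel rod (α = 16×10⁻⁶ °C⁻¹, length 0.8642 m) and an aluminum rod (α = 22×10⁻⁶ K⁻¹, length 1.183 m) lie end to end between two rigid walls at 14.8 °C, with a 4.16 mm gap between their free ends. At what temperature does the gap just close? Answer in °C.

T = 119 °C

α₁L₁ = 1.38272×10⁻⁵ m/K, α₂L₂ = 2.6026×10⁻⁵ m/K → total 3.98532×10⁻⁵ m/K
ΔT = g/(α₁L₁+α₂L₂) = 4.16×10⁻³ / 3.98532×10⁻⁵ = 104.38 K
T = 14.8 + 104.38 = 119.18 °C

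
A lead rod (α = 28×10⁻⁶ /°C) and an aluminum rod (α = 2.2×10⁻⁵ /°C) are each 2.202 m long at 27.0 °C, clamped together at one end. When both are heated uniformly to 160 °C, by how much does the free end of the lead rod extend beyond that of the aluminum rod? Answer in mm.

ΔT = 133.0 K
lead: ΔL = 28×10⁻⁶ × 2.202 m × 133.0 = 8.2002×10⁻³ m = 8.2002 mm
aluminum: ΔL = 2.2×10⁻⁵ × 2.202 m × 133.0 = 6.4431×10⁻³ m = 6.4431 mm
difference = 8.2002 − 6.4431 = 1.7571 mm

1.76 mm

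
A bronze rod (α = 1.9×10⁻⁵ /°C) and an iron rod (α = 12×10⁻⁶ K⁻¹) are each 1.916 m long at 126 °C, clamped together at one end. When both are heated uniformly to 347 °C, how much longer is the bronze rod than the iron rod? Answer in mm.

ΔT = 221 K
bronze: ΔL = 1.9×10⁻⁵ × 1.916 m × 221 = 8.0453×10⁻³ m = 8.0453 mm
iron: ΔL = 12×10⁻⁶ × 1.916 m × 221 = 5.0812×10⁻³ m = 5.0812 mm
difference = 8.0453 − 5.0812 = 2.9641 mm

2.96 mm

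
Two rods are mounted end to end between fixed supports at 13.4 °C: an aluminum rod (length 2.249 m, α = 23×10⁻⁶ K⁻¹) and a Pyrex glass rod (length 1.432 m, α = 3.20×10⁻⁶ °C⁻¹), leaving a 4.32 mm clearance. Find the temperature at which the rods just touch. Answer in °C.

T = 90.1 °C

Gap closes when ΔL₁ + ΔL₂ = 4.32 mm = 4.32×10⁻³ m
(α₁L₁ + α₂L₂)ΔT = g
α₁L₁ + α₂L₂ = 23×10⁻⁶×2.249 + 3.20×10⁻⁶×1.432 = 5.63094×10⁻⁵ m/K
ΔT = 4.32×10⁻³ / 5.63094×10⁻⁵ = 76.719 K
T = 13.4 + 76.719 = 90.119 °C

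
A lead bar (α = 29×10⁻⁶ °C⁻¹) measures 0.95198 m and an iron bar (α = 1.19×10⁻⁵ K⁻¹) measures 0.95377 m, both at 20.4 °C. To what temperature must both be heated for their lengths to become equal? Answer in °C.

Equal length when α₁L₁ΔT − α₂L₂ΔT = L₂ − L₁ = 1.79×10⁻³ m
α₁L₁ = 2.760742×10⁻⁵, α₂L₂ = 1.1349863×10⁻⁵ → Δ(αL) = 1.6257557×10⁻⁵ m/K
ΔT = 1.79×10⁻³ / 1.6257557×10⁻⁵ = 110.103 K, so T = 20.4 + 110.103 = 130.503 °C

T = 130.5 °C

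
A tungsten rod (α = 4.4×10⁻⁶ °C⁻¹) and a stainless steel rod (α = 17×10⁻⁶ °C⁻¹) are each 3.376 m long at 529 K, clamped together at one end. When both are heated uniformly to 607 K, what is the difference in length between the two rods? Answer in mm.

ΔT = 78 K
tungsten: ΔL = 4.4×10⁻⁶ × 3.376 m × 78 = 1.1586×10⁻³ m = 1.1586 mm
stainless steel: ΔL = 17×10⁻⁶ × 3.376 m × 78 = 4.4766×10⁻³ m = 4.4766 mm
difference = 4.4766 − 1.1586 = 3.3180 mm

3.32 mm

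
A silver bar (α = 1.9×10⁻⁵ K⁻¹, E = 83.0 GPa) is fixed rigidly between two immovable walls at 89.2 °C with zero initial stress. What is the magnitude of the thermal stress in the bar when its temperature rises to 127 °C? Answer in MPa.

σ = 59.6 MPa

Fully constrained: the free strain ε = αΔT is blocked, so σ = Eε = EαΔT.
|ΔT| = 37.8 K
σ = 83.0×10⁹ × 1.9×10⁻⁵ × 37.8 = 5.96×10⁷ Pa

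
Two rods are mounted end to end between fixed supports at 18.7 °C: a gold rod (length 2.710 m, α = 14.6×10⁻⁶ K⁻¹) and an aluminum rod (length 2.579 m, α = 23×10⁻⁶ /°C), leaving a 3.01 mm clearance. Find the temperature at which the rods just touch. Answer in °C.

T = 49.1 °C

α₁L₁ = 3.9566×10⁻⁵ m/K, α₂L₂ = 5.9317×10⁻⁵ m/K → total 9.8883×10⁻⁵ m/K
ΔT = g/(α₁L₁+α₂L₂) = 3.01×10⁻³ / 9.8883×10⁻⁵ = 30.440 K
T = 18.7 + 30.440 = 49.140 °C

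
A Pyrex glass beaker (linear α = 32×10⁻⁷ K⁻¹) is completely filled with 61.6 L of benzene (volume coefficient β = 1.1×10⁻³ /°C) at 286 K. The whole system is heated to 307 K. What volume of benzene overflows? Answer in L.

1.41 L

The beaker also expands: β_container ≈ 3α = 9.6×10⁻⁶ /K
Net overflow = V₀(β_liq − 3α_cont)ΔT
β − 3α = 1.10×10⁻³ − 9.6×10⁻⁶ = 1.0904×10⁻³ /K; ΔT = 21 K
ΔV = 61.6 × 1.0904×10⁻³ × 21 = 1.41 L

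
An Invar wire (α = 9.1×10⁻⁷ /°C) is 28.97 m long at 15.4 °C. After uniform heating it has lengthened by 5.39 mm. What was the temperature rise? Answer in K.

ΔT = 204 K

ΔL = αL₀ΔT ⇒ ΔT = ΔL / (αL₀)
ΔT = 5.39×10⁻³ m / (9.1×10⁻⁷ × 28.97 m) = 204.46 K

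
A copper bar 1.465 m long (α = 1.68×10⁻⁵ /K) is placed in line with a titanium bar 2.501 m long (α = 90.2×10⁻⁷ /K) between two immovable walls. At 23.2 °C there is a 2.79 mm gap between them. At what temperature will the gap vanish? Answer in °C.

T = 82.3 °C

Gap closes when ΔL₁ + ΔL₂ = 2.79 mm = 2.79×10⁻³ m
(α₁L₁ + α₂L₂)ΔT = g
α₁L₁ + α₂L₂ = 1.68×10⁻⁵×1.465 + 90.2×10⁻⁷×2.501 = 4.717102×10⁻⁵ m/K
ΔT = 2.79×10⁻³ / 4.717102×10⁻⁵ = 59.146 K
T = 23.2 + 59.146 = 82.346 °C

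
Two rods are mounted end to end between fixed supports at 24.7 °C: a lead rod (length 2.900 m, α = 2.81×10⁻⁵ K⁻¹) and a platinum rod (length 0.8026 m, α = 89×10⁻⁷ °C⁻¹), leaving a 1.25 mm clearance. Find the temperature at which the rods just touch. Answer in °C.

T = 38.8 °C

α₁L₁ = 8.149×10⁻⁵ m/K, α₂L₂ = 7.14314×10⁻⁶ m/K → total 8.863314×10⁻⁵ m/K
ΔT = g/(α₁L₁+α₂L₂) = 1.25×10⁻³ / 8.863314×10⁻⁵ = 14.103 K
T = 24.7 + 14.103 = 38.803 °C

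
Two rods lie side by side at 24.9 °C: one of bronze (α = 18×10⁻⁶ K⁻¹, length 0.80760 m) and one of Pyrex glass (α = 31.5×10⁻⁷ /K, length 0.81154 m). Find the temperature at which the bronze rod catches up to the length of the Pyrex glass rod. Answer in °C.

L₁(1 + α₁ΔT) = L₂(1 + α₂ΔT) ⇒ ΔT = (L₂ − L₁)/(α₁L₁ − α₂L₂)
L₂ − L₁ = 0.81154 − 0.80760 = 3.94×10⁻³ m
α₁L₁ − α₂L₂ = 18×10⁻⁶×0.80760 − 31.5×10⁻⁷×0.81154 = 1.1980449×10⁻⁵ m/K
ΔT = 3.94×10⁻³ / 1.1980449×10⁻⁵ = 328.869 K
T = 24.9 + 328.869 = 353.769 °C

T = 353.8 °C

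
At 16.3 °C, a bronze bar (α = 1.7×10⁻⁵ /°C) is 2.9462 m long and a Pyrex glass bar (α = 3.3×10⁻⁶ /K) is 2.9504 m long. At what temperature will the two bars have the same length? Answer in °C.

T = 120.4 °C

Equal length when α₁L₁ΔT − α₂L₂ΔT = L₂ − L₁ = 4.20×10⁻³ m
α₁L₁ = 5.00854×10⁻⁵, α₂L₂ = 9.73632×10⁻⁶ → Δ(αL) = 4.034908×10⁻⁵ m/K
ΔT = 4.20×10⁻³ / 4.034908×10⁻⁵ = 104.092 K, so T = 16.3 + 104.092 = 120.392 °C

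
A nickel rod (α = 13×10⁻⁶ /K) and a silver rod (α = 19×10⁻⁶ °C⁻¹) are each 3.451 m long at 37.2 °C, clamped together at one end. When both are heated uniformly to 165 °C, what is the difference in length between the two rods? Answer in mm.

ΔT = 127.8 K
nickel: ΔL = 13×10⁻⁶ × 3.451 m × 127.8 = 5.7335×10⁻³ m = 5.7335 mm
silver: ΔL = 19×10⁻⁶ × 3.451 m × 127.8 = 8.3797×10⁻³ m = 8.3797 mm
difference = 8.3797 − 5.7335 = 2.6462 mm

2.65 mm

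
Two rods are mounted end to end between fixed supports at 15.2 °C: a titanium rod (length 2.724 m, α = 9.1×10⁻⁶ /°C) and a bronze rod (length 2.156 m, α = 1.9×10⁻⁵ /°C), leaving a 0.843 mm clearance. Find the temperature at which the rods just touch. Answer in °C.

T = 28.0 °C

α₁L₁ = 2.47884×10⁻⁵ m/K, α₂L₂ = 4.0964×10⁻⁵ m/K → total 6.57524×10⁻⁵ m/K
ΔT = g/(α₁L₁+α₂L₂) = 8.43×10⁻⁴ / 6.57524×10⁻⁵ = 12.821 K
T = 15.2 + 12.821 = 28.021 °C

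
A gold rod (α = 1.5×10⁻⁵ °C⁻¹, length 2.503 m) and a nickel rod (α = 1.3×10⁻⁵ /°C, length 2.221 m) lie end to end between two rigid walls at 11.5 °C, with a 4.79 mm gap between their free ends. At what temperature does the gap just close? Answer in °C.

Gap closes when ΔL₁ + ΔL₂ = 4.79 mm = 4.79×10⁻³ m
(α₁L₁ + α₂L₂)ΔT = g
α₁L₁ + α₂L₂ = 1.5×10⁻⁵×2.503 + 1.3×10⁻⁵×2.221 = 6.6418×10⁻⁵ m/K
ΔT = 4.79×10⁻³ / 6.6418×10⁻⁵ = 72.119 K
T = 11.5 + 72.119 = 83.619 °C

T = 83.6 °C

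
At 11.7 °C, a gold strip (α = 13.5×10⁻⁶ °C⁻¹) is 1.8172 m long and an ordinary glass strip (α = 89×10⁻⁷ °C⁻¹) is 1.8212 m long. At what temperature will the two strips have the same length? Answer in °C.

T = 492.3 °C

L₁(1 + α₁ΔT) = L₂(1 + α₂ΔT) ⇒ ΔT = (L₂ − L₁)/(α₁L₁ − α₂L₂)
L₂ − L₁ = 1.8212 − 1.8172 = 4.00×10⁻³ m
α₁L₁ − α₂L₂ = 13.5×10⁻⁶×1.8172 − 89×10⁻⁷×1.8212 = 8.32352×10⁻⁶ m/K
ΔT = 4.00×10⁻³ / 8.32352×10⁻⁶ = 480.566 K
T = 11.7 + 480.566 = 492.266 °C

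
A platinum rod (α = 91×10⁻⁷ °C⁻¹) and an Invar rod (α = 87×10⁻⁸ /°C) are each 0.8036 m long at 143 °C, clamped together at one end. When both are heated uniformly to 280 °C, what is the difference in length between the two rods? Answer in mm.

0.906 mm

ΔT = 137 K
platinum: ΔL = 91×10⁻⁷ × 0.8036 m × 137 = 1.0018×10⁻³ m = 1.0018 mm
Invar: ΔL = 87×10⁻⁸ × 0.8036 m × 137 = 9.5781×10⁻⁵ m = 0.095781 mm
difference = 1.0018 − 0.095781 = 0.906019 mm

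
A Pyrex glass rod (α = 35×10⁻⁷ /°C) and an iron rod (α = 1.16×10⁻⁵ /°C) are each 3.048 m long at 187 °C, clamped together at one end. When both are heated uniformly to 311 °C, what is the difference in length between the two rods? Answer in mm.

ΔT = 124 K
Pyrex glass: ΔL = 35×10⁻⁷ × 3.048 m × 124 = 1.3228×10⁻³ m = 1.3228 mm
iron: ΔL = 1.16×10⁻⁵ × 3.048 m × 124 = 4.3842×10⁻³ m = 4.3842 mm
difference = 4.3842 − 1.3228 = 3.0614 mm

3.06 mm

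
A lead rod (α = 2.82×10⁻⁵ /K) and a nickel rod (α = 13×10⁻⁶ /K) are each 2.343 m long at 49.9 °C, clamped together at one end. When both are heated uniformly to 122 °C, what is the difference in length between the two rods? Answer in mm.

2.57 mm

ΔT = 72.1 K
lead: ΔL = 2.82×10⁻⁵ × 2.343 m × 72.1 = 4.7638×10⁻³ m = 4.7638 mm
nickel: ΔL = 13×10⁻⁶ × 2.343 m × 72.1 = 2.1961×10⁻³ m = 2.1961 mm
difference = 4.7638 − 2.1961 = 2.5677 mm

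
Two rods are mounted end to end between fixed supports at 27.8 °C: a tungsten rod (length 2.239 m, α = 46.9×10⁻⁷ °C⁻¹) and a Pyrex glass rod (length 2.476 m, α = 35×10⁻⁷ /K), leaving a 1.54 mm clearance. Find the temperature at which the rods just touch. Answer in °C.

T = 108 °C

α₁L₁ = 1.050091×10⁻⁵ m/K, α₂L₂ = 8.666×10⁻⁶ m/K → total 1.916691×10⁻⁵ m/K
ΔT = g/(α₁L₁+α₂L₂) = 1.54×10⁻³ / 1.916691×10⁻⁵ = 80.35 K
T = 27.8 + 80.35 = 108.15 °C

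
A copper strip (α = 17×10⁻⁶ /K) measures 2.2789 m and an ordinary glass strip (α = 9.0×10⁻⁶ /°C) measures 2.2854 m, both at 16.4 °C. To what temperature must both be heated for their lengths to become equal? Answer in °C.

T = 374.1 °C

L₁(1 + α₁ΔT) = L₂(1 + α₂ΔT) ⇒ ΔT = (L₂ − L₁)/(α₁L₁ − α₂L₂)
L₂ − L₁ = 2.2854 − 2.2789 = 6.50×10⁻³ m
α₁L₁ − α₂L₂ = 17×10⁻⁶×2.2789 − 9.0×10⁻⁶×2.2854 = 1.81727×10⁻⁵ m/K
ΔT = 6.50×10⁻³ / 1.81727×10⁻⁵ = 357.679 K
T = 16.4 + 357.679 = 374.079 °C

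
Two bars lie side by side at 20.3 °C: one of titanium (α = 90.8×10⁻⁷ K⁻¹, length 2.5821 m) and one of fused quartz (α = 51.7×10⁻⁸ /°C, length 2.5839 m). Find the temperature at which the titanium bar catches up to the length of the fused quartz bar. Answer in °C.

L₁(1 + α₁ΔT) = L₂(1 + α₂ΔT) ⇒ ΔT = (L₂ − L₁)/(α₁L₁ − α₂L₂)
L₂ − L₁ = 2.5839 − 2.5821 = 1.80×10⁻³ m
α₁L₁ − α₂L₂ = 90.8×10⁻⁷×2.5821 − 51.7×10⁻⁸×2.5839 = 2.21095917×10⁻⁵ m/K
ΔT = 1.80×10⁻³ / 2.21095917×10⁻⁵ = 81.413 K
T = 20.3 + 81.413 = 101.713 °C

T = 101.7 °C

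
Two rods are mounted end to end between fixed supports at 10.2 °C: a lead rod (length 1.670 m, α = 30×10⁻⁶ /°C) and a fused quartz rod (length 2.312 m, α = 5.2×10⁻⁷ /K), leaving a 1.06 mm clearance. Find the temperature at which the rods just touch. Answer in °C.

T = 30.9 °C

α₁L₁ = 5.010×10⁻⁵ m/K, α₂L₂ = 1.20224×10⁻⁶ m/K → total 5.130224×10⁻⁵ m/K
ΔT = g/(α₁L₁+α₂L₂) = 1.06×10⁻³ / 5.130224×10⁻⁵ = 20.662 K
T = 10.2 + 20.662 = 30.862 °C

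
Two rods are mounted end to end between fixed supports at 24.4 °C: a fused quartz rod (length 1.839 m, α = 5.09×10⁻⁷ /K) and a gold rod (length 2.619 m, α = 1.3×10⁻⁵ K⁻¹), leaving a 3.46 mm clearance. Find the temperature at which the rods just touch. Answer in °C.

T = 123 °C

Gap closes when ΔL₁ + ΔL₂ = 3.46 mm = 3.46×10⁻³ m
(α₁L₁ + α₂L₂)ΔT = g
α₁L₁ + α₂L₂ = 5.09×10⁻⁷×1.839 + 1.3×10⁻⁵×2.619 = 3.4983051×10⁻⁵ m/K
ΔT = 3.46×10⁻³ / 3.4983051×10⁻⁵ = 98.91 K
T = 24.4 + 98.91 = 123.31 °C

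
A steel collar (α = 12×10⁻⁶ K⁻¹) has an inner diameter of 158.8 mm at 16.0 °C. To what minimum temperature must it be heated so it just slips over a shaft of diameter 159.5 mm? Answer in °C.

Required Δd = 159.5 − 158.8 = 0.7 mm
Δd = αd₀ΔT ⇒ ΔT = Δd/(αd₀) = 0.7 / (12×10⁻⁶ × 158.8) = 367.34 K
T_min = 16.0 + 367.34 = 383.34 °C

T = 383 °C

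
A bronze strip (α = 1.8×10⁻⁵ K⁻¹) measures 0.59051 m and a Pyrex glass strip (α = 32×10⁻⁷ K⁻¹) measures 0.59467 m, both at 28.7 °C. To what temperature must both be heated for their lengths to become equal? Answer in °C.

T = 505.4 °C

Equal length when α₁L₁ΔT − α₂L₂ΔT = L₂ − L₁ = 4.16×10⁻³ m
α₁L₁ = 1.062918×10⁻⁵, α₂L₂ = 1.902944×10⁻⁶ → Δ(αL) = 8.726236×10⁻⁶ m/K
ΔT = 4.16×10⁻³ / 8.726236×10⁻⁶ = 476.723 K, so T = 28.7 + 476.723 = 505.423 °C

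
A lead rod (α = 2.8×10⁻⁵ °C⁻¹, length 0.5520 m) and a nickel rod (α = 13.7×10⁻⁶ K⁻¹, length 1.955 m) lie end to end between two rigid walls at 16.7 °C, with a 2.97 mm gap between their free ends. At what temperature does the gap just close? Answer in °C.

α₁L₁ = 1.5456×10⁻⁵ m/K, α₂L₂ = 2.67835×10⁻⁵ m/K → total 4.22395×10⁻⁵ m/K
ΔT = g/(α₁L₁+α₂L₂) = 2.97×10⁻³ / 4.22395×10⁻⁵ = 70.313 K
T = 16.7 + 70.313 = 87.013 °C

T = 87.0 °C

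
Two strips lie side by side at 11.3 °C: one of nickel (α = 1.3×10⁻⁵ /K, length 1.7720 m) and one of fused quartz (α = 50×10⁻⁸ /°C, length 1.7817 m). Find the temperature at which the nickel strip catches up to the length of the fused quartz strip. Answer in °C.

L₁(1 + α₁ΔT) = L₂(1 + α₂ΔT) ⇒ ΔT = (L₂ − L₁)/(α₁L₁ − α₂L₂)
L₂ − L₁ = 1.7817 − 1.7720 = 9.70×10⁻³ m
α₁L₁ − α₂L₂ = 1.3×10⁻⁵×1.7720 − 50×10⁻⁸×1.7817 = 2.214515×10⁻⁵ m/K
ΔT = 9.70×10⁻³ / 2.214515×10⁻⁵ = 438.019 K
T = 11.3 + 438.019 = 449.319 °C

T = 449.3 °C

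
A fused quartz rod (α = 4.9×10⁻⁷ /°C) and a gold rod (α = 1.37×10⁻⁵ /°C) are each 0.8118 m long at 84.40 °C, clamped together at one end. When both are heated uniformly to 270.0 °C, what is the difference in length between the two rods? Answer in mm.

1.99 mm

ΔT = 185.60 K
fused quartz: ΔL = 4.9×10⁻⁷ × 0.8118 m × 185.60 = 7.3828×10⁻⁵ m = 0.073828 mm
gold: ΔL = 1.37×10⁻⁵ × 0.8118 m × 185.60 = 2.0642×10⁻³ m = 2.0642 mm
difference = 2.0642 − 0.073828 = 1.990372 mm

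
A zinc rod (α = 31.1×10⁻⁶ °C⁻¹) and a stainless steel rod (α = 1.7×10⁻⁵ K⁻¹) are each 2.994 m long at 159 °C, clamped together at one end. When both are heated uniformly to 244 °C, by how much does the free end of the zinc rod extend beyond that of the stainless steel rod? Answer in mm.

ΔT = 85 K
zinc: ΔL = 31.1×10⁻⁶ × 2.994 m × 85 = 7.9146×10⁻³ m = 7.9146 mm
stainless steel: ΔL = 1.7×10⁻⁵ × 2.994 m × 85 = 4.3263×10⁻³ m = 4.3263 mm
difference = 7.9146 − 4.3263 = 3.5883 mm

3.59 mm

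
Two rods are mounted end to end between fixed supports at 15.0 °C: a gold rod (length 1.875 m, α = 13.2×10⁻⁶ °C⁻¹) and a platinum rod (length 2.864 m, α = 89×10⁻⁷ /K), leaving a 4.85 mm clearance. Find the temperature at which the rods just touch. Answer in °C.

Gap closes when ΔL₁ + ΔL₂ = 4.85 mm = 4.85×10⁻³ m
(α₁L₁ + α₂L₂)ΔT = g
α₁L₁ + α₂L₂ = 13.2×10⁻⁶×1.875 + 89×10⁻⁷×2.864 = 5.02396×10⁻⁵ m/K
ΔT = 4.85×10⁻³ / 5.02396×10⁻⁵ = 96.54 K
T = 15.0 + 96.54 = 111.54 °C

T = 112 °C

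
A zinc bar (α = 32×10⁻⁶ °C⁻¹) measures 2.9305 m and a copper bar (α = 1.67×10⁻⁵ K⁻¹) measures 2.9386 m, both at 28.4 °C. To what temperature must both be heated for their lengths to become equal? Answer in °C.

T = 209.6 °C

Equal length when α₁L₁ΔT − α₂L₂ΔT = L₂ − L₁ = 8.10×10⁻³ m
α₁L₁ = 9.3776×10⁻⁵, α₂L₂ = 4.907462×10⁻⁵ → Δ(αL) = 4.470138×10⁻⁵ m/K
ΔT = 8.10×10⁻³ / 4.470138×10⁻⁵ = 181.202 K, so T = 28.4 + 181.202 = 209.602 °C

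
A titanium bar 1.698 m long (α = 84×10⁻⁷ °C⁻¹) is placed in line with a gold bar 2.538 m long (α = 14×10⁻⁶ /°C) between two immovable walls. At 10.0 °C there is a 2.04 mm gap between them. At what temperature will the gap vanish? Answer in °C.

T = 51.0 °C

α₁L₁ = 1.42632×10⁻⁵ m/K, α₂L₂ = 3.5532×10⁻⁵ m/K → total 4.97952×10⁻⁵ m/K
ΔT = g/(α₁L₁+α₂L₂) = 2.04×10⁻³ / 4.97952×10⁻⁵ = 40.968 K
T = 10.0 + 40.968 = 50.968 °C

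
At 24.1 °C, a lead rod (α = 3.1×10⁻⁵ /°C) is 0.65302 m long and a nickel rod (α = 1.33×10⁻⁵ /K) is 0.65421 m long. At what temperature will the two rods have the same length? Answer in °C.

Equal length when α₁L₁ΔT − α₂L₂ΔT = L₂ − L₁ = 1.19×10⁻³ m
α₁L₁ = 2.024362×10⁻⁵, α₂L₂ = 8.700993×10⁻⁶ → Δ(αL) = 1.1542627×10⁻⁵ m/K
ΔT = 1.19×10⁻³ / 1.1542627×10⁻⁵ = 103.096 K, so T = 24.1 + 103.096 = 127.196 °C

T = 127.2 °C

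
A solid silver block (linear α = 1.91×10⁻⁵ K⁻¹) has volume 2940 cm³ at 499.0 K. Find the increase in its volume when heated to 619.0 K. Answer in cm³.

Isotropic solid: β ≈ 3α = 5.7×10⁻⁵ /K; ΔT = 120.0 K
ΔV = 3αV₀ΔT = 3(1.91×10⁻⁵)(2940)(120.0) = 20.2 cm³

ΔV = 20.2 cm³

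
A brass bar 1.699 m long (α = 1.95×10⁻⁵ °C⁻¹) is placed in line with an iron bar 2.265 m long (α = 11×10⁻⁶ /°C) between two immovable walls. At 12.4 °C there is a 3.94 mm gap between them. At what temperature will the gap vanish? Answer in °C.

α₁L₁ = 3.31305×10⁻⁵ m/K, α₂L₂ = 2.4915×10⁻⁵ m/K → total 5.80455×10⁻⁵ m/K
ΔT = g/(α₁L₁+α₂L₂) = 3.94×10⁻³ / 5.80455×10⁻⁵ = 67.878 K
T = 12.4 + 67.878 = 80.278 °C

T = 80.3 °C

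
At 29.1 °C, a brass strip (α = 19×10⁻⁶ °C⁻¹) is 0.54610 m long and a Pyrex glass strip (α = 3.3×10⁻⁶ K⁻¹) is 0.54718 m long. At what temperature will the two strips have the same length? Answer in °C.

Equal length when α₁L₁ΔT − α₂L₂ΔT = L₂ − L₁ = 1.08×10⁻³ m
α₁L₁ = 1.03759×10⁻⁵, α₂L₂ = 1.805694×10⁻⁶ → Δ(αL) = 8.570206×10⁻⁶ m/K
ΔT = 1.08×10⁻³ / 8.570206×10⁻⁶ = 126.018 K, so T = 29.1 + 126.018 = 155.118 °C

T = 155.1 °C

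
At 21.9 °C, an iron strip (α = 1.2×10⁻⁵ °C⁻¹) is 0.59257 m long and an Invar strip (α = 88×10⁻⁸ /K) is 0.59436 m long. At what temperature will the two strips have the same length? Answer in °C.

Equal length when α₁L₁ΔT − α₂L₂ΔT = L₂ − L₁ = 1.79×10⁻³ m
α₁L₁ = 7.11084×10⁻⁶, α₂L₂ = 5.230368×10⁻⁷ → Δ(αL) = 6.5878032×10⁻⁶ m/K
ΔT = 1.79×10⁻³ / 6.5878032×10⁻⁶ = 271.714 K, so T = 21.9 + 271.714 = 293.614 °C

T = 293.6 °C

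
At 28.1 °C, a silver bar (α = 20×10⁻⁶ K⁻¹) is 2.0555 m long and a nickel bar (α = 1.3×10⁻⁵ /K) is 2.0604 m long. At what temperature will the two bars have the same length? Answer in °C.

T = 370.2 °C

Equal length when α₁L₁ΔT − α₂L₂ΔT = L₂ − L₁ = 4.90×10⁻³ m
α₁L₁ = 4.111×10⁻⁵, α₂L₂ = 2.67852×10⁻⁵ → Δ(αL) = 1.43248×10⁻⁵ m/K
ΔT = 4.90×10⁻³ / 1.43248×10⁻⁵ = 342.064 K, so T = 28.1 + 342.064 = 370.164 °C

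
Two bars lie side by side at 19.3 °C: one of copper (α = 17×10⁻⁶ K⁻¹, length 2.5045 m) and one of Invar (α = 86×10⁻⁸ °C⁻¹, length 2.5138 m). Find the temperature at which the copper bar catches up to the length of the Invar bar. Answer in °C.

Equal length when α₁L₁ΔT − α₂L₂ΔT = L₂ − L₁ = 9.30×10⁻³ m
α₁L₁ = 4.25765×10⁻⁵, α₂L₂ = 2.161868×10⁻⁶ → Δ(αL) = 4.0414632×10⁻⁵ m/K
ΔT = 9.30×10⁻³ / 4.0414632×10⁻⁵ = 230.115 K, so T = 19.3 + 230.115 = 249.415 °C

T = 249.4 °C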